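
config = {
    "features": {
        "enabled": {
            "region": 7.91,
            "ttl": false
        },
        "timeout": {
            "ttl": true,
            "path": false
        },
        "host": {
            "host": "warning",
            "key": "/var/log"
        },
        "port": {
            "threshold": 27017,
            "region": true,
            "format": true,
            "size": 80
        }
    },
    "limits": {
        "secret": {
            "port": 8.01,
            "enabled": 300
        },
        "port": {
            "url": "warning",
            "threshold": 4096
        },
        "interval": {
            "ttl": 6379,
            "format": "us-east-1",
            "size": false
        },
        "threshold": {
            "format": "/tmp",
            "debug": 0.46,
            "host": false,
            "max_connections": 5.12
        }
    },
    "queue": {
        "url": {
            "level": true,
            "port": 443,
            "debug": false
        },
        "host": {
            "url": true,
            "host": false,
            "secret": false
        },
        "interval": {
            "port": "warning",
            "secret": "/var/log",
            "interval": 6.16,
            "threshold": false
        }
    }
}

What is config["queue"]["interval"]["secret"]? "/var/log"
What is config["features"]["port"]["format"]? True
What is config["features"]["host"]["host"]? "warning"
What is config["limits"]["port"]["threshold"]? 4096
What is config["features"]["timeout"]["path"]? False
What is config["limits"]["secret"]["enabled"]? 300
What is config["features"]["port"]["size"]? 80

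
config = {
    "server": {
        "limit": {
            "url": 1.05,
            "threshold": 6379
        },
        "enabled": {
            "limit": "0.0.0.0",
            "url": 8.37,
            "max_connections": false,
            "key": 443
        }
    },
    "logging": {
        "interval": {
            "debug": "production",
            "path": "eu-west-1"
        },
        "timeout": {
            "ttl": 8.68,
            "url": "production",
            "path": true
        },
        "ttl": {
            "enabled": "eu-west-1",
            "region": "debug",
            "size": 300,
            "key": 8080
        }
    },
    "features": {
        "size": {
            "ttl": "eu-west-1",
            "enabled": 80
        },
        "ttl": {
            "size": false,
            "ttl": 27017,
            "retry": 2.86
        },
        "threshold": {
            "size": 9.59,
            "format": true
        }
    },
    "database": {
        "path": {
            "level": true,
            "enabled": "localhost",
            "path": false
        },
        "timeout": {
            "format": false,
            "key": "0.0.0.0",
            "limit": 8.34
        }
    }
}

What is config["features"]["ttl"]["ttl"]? 27017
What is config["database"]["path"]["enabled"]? "localhost"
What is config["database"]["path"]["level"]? True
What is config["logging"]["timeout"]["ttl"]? 8.68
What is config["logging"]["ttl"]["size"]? 300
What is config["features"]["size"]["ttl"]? "eu-west-1"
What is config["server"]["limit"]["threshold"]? 6379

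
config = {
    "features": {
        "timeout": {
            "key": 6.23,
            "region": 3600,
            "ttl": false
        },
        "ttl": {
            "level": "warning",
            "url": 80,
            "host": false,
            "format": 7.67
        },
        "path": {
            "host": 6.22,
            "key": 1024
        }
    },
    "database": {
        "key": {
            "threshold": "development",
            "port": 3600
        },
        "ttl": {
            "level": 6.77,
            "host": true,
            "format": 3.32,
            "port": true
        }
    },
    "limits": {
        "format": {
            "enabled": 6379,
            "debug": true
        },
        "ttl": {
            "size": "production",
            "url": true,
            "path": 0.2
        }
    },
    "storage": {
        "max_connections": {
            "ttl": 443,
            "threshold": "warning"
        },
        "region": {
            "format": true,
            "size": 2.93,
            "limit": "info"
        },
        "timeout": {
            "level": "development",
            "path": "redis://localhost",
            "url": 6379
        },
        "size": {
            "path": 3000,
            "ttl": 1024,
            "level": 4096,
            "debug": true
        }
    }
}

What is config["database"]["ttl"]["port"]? True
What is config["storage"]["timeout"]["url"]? 6379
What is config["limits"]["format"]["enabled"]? 6379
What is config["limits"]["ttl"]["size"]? "production"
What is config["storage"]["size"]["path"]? 3000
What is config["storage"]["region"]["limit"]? "info"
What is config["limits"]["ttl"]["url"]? True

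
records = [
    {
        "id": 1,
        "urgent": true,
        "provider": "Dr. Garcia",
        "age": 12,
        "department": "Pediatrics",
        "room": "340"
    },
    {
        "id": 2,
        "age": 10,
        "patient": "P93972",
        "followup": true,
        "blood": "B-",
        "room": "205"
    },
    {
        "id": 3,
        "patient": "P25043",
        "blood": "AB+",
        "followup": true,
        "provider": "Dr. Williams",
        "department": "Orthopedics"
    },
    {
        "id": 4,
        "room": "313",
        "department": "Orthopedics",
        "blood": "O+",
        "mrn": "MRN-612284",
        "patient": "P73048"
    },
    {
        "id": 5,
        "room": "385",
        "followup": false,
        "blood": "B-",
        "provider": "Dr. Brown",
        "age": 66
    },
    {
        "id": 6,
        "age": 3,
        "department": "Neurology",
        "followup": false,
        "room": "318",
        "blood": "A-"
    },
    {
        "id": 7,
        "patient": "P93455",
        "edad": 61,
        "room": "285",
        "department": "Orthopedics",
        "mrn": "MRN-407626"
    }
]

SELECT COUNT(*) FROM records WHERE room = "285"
1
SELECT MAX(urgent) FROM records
True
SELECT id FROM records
[1, 2, 3, 4, 5, 6, 7]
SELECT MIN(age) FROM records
3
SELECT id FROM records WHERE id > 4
[5, 6, 7]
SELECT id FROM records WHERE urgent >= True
[1]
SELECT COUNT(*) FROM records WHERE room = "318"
1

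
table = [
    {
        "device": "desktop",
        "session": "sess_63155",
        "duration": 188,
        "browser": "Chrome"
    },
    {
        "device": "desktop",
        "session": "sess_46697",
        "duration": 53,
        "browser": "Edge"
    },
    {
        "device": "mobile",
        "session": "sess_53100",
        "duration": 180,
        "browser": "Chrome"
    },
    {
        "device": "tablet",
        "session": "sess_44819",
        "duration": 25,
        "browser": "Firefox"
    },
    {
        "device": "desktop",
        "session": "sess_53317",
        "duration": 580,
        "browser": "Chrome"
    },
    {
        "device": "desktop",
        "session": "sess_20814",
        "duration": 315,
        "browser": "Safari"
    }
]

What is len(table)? 6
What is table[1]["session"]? "sess_46697"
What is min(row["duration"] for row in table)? 25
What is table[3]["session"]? "sess_44819"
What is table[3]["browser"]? "Firefox"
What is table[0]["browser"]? "Chrome"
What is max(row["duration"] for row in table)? 580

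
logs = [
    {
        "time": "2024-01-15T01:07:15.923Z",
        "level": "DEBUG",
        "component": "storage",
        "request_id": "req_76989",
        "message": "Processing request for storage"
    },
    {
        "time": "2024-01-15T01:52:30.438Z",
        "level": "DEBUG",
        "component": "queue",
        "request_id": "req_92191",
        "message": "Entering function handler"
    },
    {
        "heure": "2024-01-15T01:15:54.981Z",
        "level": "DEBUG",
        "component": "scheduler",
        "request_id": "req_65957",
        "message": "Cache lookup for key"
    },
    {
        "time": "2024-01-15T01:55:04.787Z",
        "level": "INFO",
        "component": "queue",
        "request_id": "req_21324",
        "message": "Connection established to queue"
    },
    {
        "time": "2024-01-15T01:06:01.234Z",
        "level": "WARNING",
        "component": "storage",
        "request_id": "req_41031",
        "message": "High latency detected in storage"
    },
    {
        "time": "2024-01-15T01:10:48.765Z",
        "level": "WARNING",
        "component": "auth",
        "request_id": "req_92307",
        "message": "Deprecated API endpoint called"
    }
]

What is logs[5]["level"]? "WARNING"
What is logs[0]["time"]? "2024-01-15T01:07:15.923Z"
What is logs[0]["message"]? "Processing request for storage"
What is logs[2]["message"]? "Cache lookup for key"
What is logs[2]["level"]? "DEBUG"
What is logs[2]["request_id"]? "req_65957"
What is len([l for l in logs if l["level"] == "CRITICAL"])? 0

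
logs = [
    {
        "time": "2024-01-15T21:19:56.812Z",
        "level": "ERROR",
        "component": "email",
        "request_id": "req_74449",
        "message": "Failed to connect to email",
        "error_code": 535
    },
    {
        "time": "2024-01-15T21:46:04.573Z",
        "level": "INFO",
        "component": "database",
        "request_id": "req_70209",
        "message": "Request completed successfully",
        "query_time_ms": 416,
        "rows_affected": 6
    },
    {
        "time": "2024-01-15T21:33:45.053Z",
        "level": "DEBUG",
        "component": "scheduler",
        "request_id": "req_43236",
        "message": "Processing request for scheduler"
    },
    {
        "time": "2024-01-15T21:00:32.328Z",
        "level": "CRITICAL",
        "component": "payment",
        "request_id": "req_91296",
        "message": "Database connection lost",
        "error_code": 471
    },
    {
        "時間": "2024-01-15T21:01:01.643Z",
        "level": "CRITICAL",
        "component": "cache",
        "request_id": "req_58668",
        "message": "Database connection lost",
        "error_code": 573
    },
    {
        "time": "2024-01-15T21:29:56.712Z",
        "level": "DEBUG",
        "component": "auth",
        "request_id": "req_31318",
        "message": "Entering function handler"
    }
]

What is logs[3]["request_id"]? "req_91296"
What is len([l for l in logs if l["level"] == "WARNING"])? 0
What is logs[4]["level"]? "CRITICAL"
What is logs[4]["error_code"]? 573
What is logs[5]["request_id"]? "req_31318"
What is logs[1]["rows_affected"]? 6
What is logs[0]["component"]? "email"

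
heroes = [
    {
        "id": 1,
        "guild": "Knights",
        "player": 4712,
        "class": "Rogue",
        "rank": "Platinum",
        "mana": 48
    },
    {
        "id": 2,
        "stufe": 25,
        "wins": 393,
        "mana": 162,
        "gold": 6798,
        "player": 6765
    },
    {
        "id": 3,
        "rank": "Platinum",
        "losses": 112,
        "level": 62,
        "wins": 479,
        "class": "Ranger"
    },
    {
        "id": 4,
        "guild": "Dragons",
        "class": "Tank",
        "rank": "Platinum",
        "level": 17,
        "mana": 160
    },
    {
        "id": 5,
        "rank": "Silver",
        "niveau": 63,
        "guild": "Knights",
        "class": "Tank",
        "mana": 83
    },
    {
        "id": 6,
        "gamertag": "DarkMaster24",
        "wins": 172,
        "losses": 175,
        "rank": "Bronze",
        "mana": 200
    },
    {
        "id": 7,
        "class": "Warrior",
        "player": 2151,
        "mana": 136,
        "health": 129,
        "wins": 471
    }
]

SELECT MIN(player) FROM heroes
2151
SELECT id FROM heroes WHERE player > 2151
[1, 2]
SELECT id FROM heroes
[1, 2, 3, 4, 5, 6, 7]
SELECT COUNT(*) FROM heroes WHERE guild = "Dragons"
1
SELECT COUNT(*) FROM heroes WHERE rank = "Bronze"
1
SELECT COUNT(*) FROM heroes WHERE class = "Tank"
2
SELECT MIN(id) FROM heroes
1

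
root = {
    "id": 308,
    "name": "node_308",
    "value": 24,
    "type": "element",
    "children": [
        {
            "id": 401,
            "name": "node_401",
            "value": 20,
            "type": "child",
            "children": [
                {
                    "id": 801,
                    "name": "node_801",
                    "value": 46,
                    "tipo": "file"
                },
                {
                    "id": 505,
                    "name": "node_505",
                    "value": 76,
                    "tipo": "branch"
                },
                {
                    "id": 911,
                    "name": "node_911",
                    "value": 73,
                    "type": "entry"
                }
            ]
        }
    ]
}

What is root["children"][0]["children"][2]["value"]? 73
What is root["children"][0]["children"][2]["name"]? "node_911"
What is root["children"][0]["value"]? 20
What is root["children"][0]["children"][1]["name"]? "node_505"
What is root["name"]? "node_308"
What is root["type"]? "element"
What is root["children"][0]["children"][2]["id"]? 911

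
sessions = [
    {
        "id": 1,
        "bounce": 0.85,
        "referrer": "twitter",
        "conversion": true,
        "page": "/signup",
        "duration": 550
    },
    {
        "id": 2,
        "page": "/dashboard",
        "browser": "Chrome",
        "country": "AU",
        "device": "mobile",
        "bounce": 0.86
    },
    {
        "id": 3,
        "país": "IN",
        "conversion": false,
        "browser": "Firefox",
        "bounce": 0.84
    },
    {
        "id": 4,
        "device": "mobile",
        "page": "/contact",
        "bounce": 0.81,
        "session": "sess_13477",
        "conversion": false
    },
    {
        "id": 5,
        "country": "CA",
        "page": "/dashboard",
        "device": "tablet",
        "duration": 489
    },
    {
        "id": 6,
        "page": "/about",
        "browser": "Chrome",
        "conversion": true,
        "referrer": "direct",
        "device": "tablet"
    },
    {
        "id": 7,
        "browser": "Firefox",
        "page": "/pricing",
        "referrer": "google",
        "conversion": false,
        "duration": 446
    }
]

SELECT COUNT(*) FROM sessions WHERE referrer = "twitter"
1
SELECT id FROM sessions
[1, 2, 3, 4, 5, 6, 7]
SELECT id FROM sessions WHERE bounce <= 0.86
[1, 2, 3, 4]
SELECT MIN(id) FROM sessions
1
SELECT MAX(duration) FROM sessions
550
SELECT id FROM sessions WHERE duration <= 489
[5, 7]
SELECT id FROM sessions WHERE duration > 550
[]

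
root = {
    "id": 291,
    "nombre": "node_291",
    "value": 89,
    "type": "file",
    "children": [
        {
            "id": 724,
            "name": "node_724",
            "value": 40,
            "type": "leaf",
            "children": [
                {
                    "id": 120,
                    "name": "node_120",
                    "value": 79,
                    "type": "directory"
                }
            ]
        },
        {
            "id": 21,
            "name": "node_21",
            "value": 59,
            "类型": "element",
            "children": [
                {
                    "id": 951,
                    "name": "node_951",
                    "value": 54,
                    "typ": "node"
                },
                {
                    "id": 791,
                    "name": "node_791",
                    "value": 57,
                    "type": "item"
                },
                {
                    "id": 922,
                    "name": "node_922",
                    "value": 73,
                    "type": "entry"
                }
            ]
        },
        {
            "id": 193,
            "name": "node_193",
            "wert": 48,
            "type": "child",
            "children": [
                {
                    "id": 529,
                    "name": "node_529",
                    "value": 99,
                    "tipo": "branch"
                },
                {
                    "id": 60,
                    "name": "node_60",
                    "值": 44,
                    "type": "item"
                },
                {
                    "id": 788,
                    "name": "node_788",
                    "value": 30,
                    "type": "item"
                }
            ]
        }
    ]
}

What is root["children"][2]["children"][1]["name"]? "node_60"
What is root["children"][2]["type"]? "child"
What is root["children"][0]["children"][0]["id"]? 120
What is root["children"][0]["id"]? 724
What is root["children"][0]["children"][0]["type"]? "directory"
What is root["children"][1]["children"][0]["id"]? 951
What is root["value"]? 89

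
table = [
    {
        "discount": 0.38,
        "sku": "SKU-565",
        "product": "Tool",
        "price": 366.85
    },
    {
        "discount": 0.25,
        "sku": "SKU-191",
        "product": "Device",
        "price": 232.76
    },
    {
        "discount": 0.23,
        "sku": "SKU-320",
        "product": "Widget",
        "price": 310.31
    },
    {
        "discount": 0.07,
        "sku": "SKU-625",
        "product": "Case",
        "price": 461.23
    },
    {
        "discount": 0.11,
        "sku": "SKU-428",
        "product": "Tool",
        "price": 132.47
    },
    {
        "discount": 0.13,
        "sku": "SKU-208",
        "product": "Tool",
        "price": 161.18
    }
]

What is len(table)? 6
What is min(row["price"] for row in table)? 132.47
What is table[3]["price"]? 461.23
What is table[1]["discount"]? 0.25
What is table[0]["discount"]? 0.38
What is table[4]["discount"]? 0.11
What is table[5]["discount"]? 0.13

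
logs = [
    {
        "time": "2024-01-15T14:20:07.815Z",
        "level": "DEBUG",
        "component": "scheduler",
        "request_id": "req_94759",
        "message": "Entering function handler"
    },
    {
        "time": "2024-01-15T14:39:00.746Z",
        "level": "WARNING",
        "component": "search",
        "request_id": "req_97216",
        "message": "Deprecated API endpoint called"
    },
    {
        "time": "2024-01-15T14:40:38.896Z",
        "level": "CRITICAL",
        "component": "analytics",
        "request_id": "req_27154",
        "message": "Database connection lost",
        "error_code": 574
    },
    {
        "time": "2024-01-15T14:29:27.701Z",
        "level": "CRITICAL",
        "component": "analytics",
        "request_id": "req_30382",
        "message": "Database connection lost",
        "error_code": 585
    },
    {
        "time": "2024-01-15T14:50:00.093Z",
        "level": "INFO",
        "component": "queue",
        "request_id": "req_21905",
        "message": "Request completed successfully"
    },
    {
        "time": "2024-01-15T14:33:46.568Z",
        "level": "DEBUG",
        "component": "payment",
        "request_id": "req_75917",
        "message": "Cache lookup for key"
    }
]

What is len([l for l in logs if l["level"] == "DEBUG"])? 2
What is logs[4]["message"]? "Request completed successfully"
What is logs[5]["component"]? "payment"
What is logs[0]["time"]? "2024-01-15T14:20:07.815Z"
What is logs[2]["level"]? "CRITICAL"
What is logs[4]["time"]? "2024-01-15T14:50:00.093Z"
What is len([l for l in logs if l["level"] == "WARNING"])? 1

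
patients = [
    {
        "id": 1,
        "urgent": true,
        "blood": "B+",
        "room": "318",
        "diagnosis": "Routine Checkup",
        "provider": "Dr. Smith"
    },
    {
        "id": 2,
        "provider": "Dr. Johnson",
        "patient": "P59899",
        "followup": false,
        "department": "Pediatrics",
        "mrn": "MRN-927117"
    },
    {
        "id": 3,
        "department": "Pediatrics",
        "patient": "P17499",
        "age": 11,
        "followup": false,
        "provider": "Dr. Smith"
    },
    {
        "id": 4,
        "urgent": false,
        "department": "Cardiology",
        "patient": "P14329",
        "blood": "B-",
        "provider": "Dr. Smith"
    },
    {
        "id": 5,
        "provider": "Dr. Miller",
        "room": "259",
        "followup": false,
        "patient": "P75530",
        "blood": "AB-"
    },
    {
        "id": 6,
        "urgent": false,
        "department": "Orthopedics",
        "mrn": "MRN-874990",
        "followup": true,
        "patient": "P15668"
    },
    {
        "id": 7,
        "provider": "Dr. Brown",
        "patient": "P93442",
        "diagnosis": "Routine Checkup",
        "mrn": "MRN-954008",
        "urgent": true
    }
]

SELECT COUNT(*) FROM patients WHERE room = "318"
1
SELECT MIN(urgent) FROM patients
False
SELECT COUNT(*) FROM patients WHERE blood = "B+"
1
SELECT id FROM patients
[1, 2, 3, 4, 5, 6, 7]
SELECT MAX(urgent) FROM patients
True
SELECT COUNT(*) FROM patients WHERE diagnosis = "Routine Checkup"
2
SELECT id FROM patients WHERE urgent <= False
[4, 6]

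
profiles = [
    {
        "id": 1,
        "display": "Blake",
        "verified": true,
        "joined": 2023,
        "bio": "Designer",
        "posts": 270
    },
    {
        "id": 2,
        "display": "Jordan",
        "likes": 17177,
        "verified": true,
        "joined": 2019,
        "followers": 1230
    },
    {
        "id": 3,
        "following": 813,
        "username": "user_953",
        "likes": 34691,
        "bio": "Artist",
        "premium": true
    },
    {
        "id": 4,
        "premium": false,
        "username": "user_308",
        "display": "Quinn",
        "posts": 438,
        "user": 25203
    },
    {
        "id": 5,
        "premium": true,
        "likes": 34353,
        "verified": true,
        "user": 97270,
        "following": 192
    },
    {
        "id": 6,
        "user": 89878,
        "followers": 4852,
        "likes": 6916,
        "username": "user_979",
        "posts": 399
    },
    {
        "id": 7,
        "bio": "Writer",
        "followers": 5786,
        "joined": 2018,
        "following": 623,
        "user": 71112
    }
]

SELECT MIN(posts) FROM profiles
270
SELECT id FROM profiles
[1, 2, 3, 4, 5, 6, 7]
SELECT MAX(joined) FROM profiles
2023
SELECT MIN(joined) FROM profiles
2018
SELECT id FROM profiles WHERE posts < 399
[1]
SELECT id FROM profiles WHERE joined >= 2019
[1, 2]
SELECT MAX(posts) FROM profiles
438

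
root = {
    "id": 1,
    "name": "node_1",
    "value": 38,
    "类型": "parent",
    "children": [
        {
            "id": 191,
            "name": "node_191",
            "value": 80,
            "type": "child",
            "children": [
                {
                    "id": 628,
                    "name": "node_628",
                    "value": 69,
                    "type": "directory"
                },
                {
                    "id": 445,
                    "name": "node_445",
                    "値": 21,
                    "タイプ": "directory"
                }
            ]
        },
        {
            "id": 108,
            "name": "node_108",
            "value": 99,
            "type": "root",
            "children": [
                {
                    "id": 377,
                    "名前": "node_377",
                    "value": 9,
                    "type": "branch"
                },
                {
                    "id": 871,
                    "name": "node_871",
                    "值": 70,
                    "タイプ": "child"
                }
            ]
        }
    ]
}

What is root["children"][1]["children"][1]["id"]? 871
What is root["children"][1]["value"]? 99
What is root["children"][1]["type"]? "root"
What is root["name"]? "node_1"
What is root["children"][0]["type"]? "child"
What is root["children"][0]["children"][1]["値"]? 21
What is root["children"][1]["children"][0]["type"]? "branch"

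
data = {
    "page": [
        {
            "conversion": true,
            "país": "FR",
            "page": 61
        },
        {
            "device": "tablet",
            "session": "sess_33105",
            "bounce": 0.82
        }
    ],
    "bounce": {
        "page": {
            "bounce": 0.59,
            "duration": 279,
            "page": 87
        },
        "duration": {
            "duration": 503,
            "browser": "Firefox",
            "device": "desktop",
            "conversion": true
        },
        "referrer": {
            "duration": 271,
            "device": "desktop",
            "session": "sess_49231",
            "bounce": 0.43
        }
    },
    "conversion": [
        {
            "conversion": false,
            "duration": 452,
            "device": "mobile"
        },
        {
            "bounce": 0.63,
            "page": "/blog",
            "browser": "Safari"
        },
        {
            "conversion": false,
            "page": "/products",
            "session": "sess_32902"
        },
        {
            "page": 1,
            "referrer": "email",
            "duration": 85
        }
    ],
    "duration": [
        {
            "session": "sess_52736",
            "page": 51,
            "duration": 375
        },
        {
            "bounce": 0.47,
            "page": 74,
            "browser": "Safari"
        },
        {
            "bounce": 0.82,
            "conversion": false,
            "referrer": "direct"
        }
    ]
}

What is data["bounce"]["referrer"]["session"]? "sess_49231"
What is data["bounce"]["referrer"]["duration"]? 271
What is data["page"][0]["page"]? 61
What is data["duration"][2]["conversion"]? False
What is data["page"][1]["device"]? "tablet"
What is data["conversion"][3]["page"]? 1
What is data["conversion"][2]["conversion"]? False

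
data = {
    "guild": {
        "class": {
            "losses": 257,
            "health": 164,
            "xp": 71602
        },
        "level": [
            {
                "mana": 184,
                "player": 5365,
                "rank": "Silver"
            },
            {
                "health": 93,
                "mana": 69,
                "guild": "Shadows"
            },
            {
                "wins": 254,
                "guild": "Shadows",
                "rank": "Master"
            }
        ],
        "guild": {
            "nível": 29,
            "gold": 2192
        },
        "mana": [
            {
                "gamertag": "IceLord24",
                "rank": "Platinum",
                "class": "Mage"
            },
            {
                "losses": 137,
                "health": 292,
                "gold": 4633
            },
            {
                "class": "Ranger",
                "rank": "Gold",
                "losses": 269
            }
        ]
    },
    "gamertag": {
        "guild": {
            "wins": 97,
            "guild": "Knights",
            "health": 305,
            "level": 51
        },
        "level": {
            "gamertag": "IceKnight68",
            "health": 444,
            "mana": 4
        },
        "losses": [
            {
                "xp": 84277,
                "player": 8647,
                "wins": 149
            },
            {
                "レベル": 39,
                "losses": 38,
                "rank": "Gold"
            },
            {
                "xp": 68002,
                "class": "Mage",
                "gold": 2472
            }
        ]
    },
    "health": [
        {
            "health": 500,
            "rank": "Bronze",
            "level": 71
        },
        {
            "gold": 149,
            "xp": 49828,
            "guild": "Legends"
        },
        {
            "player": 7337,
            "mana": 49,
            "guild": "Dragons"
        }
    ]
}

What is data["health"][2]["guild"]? "Dragons"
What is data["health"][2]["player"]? 7337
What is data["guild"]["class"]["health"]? 164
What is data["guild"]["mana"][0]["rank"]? "Platinum"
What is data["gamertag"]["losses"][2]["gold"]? 2472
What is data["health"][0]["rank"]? "Bronze"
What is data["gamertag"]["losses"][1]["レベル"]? 39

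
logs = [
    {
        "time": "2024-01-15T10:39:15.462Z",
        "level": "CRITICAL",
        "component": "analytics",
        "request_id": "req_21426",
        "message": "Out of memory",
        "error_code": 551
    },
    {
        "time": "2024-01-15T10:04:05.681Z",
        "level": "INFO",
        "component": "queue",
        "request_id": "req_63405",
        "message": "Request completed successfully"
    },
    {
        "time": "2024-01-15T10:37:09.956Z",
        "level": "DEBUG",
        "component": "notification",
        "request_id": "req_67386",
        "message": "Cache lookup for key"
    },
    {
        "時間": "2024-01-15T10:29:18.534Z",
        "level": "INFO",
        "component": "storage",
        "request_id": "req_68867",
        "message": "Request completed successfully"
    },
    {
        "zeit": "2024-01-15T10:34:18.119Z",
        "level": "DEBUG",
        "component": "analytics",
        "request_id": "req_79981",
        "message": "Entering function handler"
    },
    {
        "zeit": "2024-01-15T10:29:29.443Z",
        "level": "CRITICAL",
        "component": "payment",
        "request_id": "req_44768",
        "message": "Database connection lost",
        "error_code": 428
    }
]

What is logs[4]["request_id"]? "req_79981"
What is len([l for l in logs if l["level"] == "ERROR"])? 0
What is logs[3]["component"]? "storage"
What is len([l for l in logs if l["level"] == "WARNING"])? 0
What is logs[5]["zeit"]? "2024-01-15T10:29:29.443Z"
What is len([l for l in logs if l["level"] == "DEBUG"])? 2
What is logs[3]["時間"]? "2024-01-15T10:29:18.534Z"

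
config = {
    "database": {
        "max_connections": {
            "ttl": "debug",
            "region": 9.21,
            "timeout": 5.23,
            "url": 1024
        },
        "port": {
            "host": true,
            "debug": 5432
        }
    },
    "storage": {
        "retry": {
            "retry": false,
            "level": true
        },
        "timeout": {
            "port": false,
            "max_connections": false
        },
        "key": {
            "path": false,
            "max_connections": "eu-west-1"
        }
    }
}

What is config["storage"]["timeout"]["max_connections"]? False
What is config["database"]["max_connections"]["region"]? 9.21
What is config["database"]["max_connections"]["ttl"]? "debug"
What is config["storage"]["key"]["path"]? False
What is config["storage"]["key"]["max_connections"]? "eu-west-1"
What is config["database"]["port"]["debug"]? 5432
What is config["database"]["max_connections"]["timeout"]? 5.23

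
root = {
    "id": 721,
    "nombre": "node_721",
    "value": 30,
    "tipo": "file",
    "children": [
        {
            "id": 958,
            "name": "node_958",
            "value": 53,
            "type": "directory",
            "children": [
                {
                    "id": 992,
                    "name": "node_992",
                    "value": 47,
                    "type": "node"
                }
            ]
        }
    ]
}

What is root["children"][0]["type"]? "directory"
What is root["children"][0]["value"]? 53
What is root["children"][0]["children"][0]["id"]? 992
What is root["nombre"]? "node_721"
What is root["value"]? 30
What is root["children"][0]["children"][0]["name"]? "node_992"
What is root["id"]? 721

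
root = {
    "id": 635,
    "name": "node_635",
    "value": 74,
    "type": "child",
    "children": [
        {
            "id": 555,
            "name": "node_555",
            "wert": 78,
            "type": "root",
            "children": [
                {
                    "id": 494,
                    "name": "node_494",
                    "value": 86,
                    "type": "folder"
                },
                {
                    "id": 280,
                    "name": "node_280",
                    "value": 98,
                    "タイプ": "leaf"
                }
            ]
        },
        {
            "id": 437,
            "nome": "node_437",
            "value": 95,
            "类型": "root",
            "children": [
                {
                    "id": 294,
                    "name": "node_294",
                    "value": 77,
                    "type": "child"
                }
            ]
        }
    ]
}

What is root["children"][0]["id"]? 555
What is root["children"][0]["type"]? "root"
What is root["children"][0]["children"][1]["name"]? "node_280"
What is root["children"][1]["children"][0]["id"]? 294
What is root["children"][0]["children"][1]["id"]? 280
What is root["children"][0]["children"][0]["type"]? "folder"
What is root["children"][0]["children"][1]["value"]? 98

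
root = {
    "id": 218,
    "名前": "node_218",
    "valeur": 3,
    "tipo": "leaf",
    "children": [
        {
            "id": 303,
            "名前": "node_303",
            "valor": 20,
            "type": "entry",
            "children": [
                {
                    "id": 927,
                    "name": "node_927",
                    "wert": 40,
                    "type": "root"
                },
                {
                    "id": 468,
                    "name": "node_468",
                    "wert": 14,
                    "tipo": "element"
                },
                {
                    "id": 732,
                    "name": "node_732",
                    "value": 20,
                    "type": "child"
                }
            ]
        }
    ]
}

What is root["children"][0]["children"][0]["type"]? "root"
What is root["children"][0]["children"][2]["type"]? "child"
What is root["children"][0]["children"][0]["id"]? 927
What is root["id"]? 218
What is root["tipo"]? "leaf"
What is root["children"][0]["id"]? 303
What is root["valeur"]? 3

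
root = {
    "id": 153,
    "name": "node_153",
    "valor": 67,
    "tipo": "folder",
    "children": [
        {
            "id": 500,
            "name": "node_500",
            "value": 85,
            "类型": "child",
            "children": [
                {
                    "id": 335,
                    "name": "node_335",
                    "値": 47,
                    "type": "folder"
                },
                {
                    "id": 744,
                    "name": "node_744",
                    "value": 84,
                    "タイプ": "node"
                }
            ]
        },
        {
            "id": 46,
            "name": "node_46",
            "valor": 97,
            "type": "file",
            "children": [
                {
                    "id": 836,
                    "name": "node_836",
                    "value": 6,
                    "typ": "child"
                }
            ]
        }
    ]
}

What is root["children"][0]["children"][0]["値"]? 47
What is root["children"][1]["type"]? "file"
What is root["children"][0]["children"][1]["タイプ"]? "node"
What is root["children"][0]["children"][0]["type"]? "folder"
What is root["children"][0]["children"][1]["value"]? 84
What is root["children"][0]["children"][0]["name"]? "node_335"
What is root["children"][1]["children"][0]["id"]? 836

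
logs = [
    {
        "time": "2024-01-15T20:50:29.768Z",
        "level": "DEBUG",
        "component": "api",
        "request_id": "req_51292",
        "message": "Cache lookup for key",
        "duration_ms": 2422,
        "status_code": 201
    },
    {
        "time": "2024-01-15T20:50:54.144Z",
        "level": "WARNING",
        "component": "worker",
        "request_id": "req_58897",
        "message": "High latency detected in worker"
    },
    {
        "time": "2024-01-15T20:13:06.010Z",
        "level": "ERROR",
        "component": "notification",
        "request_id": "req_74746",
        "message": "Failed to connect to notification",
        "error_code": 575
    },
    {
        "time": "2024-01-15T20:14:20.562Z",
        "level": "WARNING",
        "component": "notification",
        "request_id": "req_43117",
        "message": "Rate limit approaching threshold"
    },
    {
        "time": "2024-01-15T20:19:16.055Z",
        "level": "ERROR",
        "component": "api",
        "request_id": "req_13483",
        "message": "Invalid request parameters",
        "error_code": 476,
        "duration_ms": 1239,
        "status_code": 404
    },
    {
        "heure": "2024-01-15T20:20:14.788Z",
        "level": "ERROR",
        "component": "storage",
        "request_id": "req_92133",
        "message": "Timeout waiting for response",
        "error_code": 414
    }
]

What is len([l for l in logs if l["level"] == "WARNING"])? 2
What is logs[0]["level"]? "DEBUG"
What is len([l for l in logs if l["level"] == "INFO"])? 0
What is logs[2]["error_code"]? 575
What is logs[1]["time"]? "2024-01-15T20:50:54.144Z"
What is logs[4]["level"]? "ERROR"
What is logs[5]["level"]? "ERROR"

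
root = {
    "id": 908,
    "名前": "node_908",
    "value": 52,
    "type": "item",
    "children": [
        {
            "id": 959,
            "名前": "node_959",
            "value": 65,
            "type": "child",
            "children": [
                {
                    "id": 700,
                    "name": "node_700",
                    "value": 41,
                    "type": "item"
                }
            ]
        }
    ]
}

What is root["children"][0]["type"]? "child"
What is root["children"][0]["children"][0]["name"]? "node_700"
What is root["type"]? "item"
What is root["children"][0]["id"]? 959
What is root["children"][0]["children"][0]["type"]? "item"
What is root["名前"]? "node_908"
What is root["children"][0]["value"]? 65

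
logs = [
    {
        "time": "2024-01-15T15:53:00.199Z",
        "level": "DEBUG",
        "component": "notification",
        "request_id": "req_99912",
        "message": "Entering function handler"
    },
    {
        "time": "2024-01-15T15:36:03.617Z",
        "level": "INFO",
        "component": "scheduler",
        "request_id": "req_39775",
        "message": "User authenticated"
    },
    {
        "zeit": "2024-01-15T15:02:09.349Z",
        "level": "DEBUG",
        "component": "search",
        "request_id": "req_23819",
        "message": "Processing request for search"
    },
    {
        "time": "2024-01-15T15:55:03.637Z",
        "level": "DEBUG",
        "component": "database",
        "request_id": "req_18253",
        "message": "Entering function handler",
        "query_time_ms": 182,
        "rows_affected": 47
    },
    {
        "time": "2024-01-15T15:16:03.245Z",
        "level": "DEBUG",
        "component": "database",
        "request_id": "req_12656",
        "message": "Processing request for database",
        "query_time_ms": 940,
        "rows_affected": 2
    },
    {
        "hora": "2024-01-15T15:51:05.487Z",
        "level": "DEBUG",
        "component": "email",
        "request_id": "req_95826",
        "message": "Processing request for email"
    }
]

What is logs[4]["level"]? "DEBUG"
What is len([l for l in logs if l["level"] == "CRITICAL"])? 0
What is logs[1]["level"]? "INFO"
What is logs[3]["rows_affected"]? 47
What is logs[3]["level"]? "DEBUG"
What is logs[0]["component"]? "notification"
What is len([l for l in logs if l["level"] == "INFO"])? 1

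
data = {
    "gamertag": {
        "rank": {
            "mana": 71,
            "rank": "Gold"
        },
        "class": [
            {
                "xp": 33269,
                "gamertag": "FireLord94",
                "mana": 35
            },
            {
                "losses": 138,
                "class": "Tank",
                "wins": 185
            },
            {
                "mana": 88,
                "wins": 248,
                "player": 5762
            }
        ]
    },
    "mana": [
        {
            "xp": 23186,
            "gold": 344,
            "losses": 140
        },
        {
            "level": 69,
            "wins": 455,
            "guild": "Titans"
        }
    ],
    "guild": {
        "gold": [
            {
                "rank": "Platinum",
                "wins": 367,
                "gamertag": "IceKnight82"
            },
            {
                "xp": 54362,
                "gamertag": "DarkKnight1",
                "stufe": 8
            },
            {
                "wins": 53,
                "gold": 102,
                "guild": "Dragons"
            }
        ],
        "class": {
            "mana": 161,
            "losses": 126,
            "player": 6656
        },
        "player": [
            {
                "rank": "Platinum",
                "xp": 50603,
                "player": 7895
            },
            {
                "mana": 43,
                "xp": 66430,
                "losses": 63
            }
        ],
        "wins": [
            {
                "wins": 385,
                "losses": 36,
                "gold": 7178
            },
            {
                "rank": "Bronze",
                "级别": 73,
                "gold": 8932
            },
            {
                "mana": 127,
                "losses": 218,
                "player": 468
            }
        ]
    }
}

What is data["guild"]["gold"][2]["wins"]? 53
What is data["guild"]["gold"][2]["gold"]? 102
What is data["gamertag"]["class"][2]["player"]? 5762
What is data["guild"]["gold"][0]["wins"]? 367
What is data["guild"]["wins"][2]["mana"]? 127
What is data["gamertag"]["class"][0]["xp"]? 33269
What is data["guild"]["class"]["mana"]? 161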